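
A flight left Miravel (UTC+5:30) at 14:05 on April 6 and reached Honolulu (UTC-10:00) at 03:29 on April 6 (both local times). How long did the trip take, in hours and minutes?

4 hours 54 minutes

Departure in UTC: 14:05 − 5:30 = 08:35 on Apr 6.
Arrival in UTC: 03:29 + 10:00 = 13:29 on Apr 6.
Elapsed = 13:29 − 08:35 = 4 hours 54 minutes.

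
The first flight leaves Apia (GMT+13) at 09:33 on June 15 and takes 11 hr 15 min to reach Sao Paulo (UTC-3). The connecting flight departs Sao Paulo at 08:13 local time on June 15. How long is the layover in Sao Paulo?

Convert departure to UTC: 09:33 − 13:00 = 20:33 UTC on Jun 14.
Add 11 hours 15 minutes flight time → 07:48 UTC (Jun 15).
Sao Paulo is UTC−3:00, so local arrival = 07:48 − 3:00 = 04:48 on Jun 15.
Layover = 08:13 − 04:48 = 3 hours 25 minutes.

3 hours 25 minutes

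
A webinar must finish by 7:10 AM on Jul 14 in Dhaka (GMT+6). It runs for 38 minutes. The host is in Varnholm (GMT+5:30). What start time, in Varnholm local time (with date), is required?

6:02 AM on Jul 14

Target end time in UTC: 7:10 AM − 6:00 = 1:10 AM on Jul 14.
Subtract 38 minutes → start 12:32 AM UTC on Jul 14.
Varnholm is UTC+5:30: 12:32 AM + 5:30 = 6:02 AM on Jul 14.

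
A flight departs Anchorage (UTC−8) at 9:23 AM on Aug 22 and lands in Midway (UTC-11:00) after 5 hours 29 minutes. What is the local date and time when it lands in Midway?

11:52 AM on August 22

Convert departure to UTC: 9:23 AM + 8:00 = 5:23 PM UTC on Aug 22.
Add 5 hours and 29 minutes travel time → 10:52 PM UTC.
Midway is UTC−11:00, so local arrival = 10:52 PM − 11:00 = 11:52 AM on Aug 22.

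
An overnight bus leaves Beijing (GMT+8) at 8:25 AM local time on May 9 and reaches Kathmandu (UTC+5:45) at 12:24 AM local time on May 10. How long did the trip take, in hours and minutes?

18 hours 14 minutes

Departure in UTC: 8:25 AM − 8:00 = 12:25 AM on May 9.
Arrival in UTC: 12:24 AM − 5:45 = 6:39 PM on May 9.
Elapsed = 6:39 PM − 12:25 AM = 18 hours 14 minutes.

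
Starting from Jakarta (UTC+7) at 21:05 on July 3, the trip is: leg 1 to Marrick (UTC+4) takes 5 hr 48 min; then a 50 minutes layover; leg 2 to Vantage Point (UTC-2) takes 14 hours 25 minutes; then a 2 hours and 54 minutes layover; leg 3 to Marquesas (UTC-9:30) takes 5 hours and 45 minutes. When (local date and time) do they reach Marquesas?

10:17 on July 4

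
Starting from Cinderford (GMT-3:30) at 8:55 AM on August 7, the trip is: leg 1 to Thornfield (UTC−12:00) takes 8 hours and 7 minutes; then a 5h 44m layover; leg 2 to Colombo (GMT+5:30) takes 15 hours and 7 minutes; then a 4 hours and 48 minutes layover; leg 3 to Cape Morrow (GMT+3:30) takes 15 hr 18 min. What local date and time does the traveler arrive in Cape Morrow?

Convert departure to UTC: 8:55 AM + 3:30 = 12:25 PM UTC on Aug 7.
Add 8 hours 7 minutes leg 1 → 8:32 PM UTC.
Add 5 hours and 44 minutes layover in Thornfield → 2:16 AM UTC (Aug 8).
Add 15 hours and 7 minutes leg 2 → 5:23 PM UTC.
Add 4 hours 48 minutes layover in Colombo → 10:11 PM UTC.
Add 15 hours 18 minutes leg 3 → 1:29 PM UTC (Aug 9).
Cape Morrow is UTC+3:30, so local arrival = 1:29 PM + 3:30 = 4:59 PM on Aug 9.

4:59 PM on August 9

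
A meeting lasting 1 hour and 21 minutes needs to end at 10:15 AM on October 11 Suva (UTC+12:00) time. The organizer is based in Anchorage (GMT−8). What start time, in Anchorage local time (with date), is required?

Target end time in UTC: 10:15 AM − 12:00 = 10:15 PM on Oct 10.
Subtract 1 hour 21 minutes → start 8:54 PM UTC on Oct 10.
Anchorage is UTC−8:00: 8:54 PM − 8:00 = 12:54 PM on Oct 10.

12:54 PM on Oct 10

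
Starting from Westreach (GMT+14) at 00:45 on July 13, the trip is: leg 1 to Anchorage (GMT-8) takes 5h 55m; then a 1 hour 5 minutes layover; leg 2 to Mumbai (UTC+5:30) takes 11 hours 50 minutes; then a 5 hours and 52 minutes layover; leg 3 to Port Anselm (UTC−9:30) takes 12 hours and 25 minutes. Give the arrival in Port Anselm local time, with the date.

Convert departure to UTC: 00:45 − 14:00 = 10:45 UTC on Jul 12.
Add 5 hours 55 minutes leg 1 → 16:40 UTC.
Add 1 hour and 5 minutes layover in Anchorage → 17:45 UTC.
Add 11 hours 50 minutes leg 2 → 05:35 UTC (Jul 13).
Add 5 hours 52 minutes layover in Mumbai → 11:27 UTC.
Add 12 hours and 25 minutes leg 3 → 23:52 UTC.
Port Anselm is UTC−9:30, so local arrival = 23:52 − 9:30 = 14:22 on Jul 13.

14:22 on July 13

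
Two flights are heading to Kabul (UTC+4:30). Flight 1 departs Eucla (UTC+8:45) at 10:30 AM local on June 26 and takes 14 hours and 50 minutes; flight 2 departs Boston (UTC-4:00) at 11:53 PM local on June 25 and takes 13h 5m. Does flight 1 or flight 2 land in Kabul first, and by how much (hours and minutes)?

Flight 1 in UTC: 10:30 AM − 8:45 = 1:45 AM on Jun 26.
+14 hours and 50 minutes → arrive 4:35 PM UTC on Jun 26.
Flight 2 in UTC: 11:53 PM + 4:00 = 3:53 AM on Jun 26.
+13 hours 5 minutes → arrive 4:58 PM UTC on Jun 26.
Flight 1 lands earlier by 23 minutes.

the first, by 23 minutes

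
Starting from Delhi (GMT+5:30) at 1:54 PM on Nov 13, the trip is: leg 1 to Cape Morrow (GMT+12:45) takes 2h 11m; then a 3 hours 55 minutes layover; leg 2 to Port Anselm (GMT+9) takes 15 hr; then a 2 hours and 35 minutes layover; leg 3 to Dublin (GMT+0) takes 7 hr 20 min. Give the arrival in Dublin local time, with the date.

Convert departure to UTC: 1:54 PM − 5:30 = 8:24 AM UTC on Nov 13.
Add 2 hours 11 minutes leg 1 → 10:35 AM UTC.
Add 3 hours 55 minutes layover in Cape Morrow → 2:30 PM UTC.
Add 15 hours leg 2 → 5:30 AM UTC (Nov 14).
Add 2 hours and 35 minutes layover in Port Anselm → 8:05 AM UTC.
Add 7 hours and 20 minutes leg 3 → 3:25 PM UTC.
Dublin is UTC+0, so local arrival is the same: 3:25 PM on Nov 14.

3:25 PM on November 14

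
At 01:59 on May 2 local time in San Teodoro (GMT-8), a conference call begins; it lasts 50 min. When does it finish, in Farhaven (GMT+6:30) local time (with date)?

17:19 on May 2

Convert start to UTC: 01:59 + 8:00 = 09:59 UTC on May 2.
Add 50 minutes duration → 10:49 UTC.
Farhaven is UTC+6:30, so local end time = 10:49 + 6:30 = 17:19 on May 2.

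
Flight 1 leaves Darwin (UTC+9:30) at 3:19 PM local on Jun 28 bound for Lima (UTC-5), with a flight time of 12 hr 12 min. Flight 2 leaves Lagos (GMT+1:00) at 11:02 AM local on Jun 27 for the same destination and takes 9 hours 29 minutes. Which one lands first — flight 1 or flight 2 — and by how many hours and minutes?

Flight 1 in UTC: 3:19 PM − 9:30 = 5:49 AM on Jun 28.
+12 hours 12 minutes → arrive 6:01 PM UTC on Jun 28.
Flight 2 in UTC: 11:02 AM − 1:00 = 10:02 AM on Jun 27.
+9 hours and 29 minutes → arrive 7:31 PM UTC on Jun 27.
Flight 2 lands earlier by 22 hours 30 minutes.

the second, by 22 hours 30 minutes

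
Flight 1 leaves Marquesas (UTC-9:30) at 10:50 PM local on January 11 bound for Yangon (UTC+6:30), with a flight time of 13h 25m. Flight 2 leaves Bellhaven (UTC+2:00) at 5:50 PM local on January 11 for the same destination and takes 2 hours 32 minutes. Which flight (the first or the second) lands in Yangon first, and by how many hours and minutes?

Flight 1 in UTC: 10:50 PM + 9:30 = 8:20 AM on Jan 12.
+13 hours 25 minutes → arrive 9:45 PM UTC on Jan 12.
Flight 2 in UTC: 5:50 PM − 2:00 = 3:50 PM on Jan 11.
+2 hours 32 minutes → arrive 6:22 PM UTC on Jan 11.
Flight 2 lands earlier by 27 hours 23 minutes.

the second, by 27 hours 23 minutes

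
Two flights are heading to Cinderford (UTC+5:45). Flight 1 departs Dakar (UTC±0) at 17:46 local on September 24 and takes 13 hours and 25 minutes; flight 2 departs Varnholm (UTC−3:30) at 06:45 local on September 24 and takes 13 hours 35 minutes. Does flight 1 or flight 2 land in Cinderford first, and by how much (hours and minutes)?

Flight 1 departs at 17:46 UTC (Sep 24).
+13 hours 25 minutes → arrive 07:11 UTC on Sep 25.
Flight 2 in UTC: 06:45 + 3:30 = 10:15 on Sep 24.
+13 hours 35 minutes → arrive 23:50 UTC on Sep 24.
Flight 2 lands earlier by 7 hours 21 minutes.

the second, by 7 hours 21 minutes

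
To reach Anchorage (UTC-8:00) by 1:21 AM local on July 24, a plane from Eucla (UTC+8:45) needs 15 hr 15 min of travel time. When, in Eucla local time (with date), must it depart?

2:51 AM on July 24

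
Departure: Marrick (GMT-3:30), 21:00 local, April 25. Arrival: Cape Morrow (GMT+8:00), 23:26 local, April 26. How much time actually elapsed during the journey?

14 hours 56 minutes

Departure in UTC: 21:00 + 3:30 = 00:30 on Apr 26.
Arrival in UTC: 23:26 − 8:00 = 15:26 on Apr 26.
Elapsed = 15:26 − 00:30 = 14 hours 56 minutes.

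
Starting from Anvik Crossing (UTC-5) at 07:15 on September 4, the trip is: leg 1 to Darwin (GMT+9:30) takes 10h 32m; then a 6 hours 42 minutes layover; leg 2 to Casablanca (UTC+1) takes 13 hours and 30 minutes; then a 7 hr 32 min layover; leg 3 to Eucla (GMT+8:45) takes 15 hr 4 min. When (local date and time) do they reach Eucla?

Convert departure to UTC: 07:15 + 5:00 = 12:15 UTC on Sep 4.
Add 10 hours and 32 minutes leg 1 → 22:47 UTC.
Add 6 hours and 42 minutes layover in Darwin → 05:29 UTC (Sep 5).
Add 13 hours 30 minutes leg 2 → 18:59 UTC.
Add 7 hours 32 minutes layover in Casablanca → 02:31 UTC (Sep 6).
Add 15 hours 4 minutes leg 3 → 17:35 UTC.
Eucla is UTC+8:45, so local arrival = 17:35 + 8:45 = 02:20 on Sep 7.

02:20 on September 7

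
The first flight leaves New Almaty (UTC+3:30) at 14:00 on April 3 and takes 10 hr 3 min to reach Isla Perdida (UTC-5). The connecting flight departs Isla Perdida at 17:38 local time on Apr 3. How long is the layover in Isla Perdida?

2 hours 5 minutes

Convert departure to UTC: 14:00 − 3:30 = 10:30 UTC on Apr 3.
Add 10 hours 3 minutes flight time → 20:33 UTC.
Isla Perdida is UTC−5:00, so local arrival = 20:33 − 5:00 = 15:33 on Apr 3.
Layover = 17:38 − 15:33 = 2 hours 5 minutes.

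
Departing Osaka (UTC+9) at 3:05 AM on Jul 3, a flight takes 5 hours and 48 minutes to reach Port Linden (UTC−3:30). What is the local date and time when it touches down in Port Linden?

8:23 PM on July 2

Convert departure to UTC: 3:05 AM − 9:00 = 6:05 PM UTC on Jul 2.
Add 5 hours 48 minutes travel time → 11:53 PM UTC.
Port Linden is UTC−3:30, so local arrival = 11:53 PM − 3:30 = 8:23 PM on Jul 2.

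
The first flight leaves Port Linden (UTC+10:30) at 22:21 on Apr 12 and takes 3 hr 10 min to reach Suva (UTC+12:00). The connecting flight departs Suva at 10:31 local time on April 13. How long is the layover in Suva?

7 hours 30 minutes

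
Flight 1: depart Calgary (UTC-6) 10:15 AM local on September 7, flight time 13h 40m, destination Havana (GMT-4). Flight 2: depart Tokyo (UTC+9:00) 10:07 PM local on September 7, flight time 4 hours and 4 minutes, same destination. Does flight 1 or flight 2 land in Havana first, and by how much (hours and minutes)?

the second, by 12 hours 44 minutes

Flight 1 in UTC: 10:15 AM + 6:00 = 4:15 PM on Sep 7.
+13 hours and 40 minutes → arrive 5:55 AM UTC on Sep 8.
Flight 2 in UTC: 10:07 PM − 9:00 = 1:07 PM on Sep 7.
+4 hours 4 minutes → arrive 5:11 PM UTC on Sep 7.
Flight 2 lands earlier by 12 hours 44 minutes.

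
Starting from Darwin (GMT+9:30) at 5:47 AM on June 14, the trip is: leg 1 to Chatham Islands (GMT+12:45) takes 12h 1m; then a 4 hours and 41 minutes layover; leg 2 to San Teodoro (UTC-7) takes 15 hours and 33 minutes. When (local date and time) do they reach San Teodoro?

9:32 PM on June 14

Convert departure to UTC: 5:47 AM − 9:30 = 8:17 PM UTC on Jun 13.
Add 12 hours and 1 minute leg 1 → 8:18 AM UTC (Jun 14).
Add 4 hours and 41 minutes layover in Chatham Islands → 12:59 PM UTC.
Add 15 hours 33 minutes leg 2 → 4:32 AM UTC (Jun 15).
San Teodoro is UTC−7:00, so local arrival = 4:32 AM − 7:00 = 9:32 PM on Jun 14.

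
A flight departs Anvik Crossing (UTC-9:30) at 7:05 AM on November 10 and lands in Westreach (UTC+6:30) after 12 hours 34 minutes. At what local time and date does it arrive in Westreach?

Westreach is 16:00 ahead of Anvik Crossing.
After 12 hours and 34 minutes it is 7:39 PM in Anvik Crossing.
Shift by the zone difference: 7:39 PM + 16:00 = 11:39 AM on Nov 11 in Westreach.

11:39 AM on November 11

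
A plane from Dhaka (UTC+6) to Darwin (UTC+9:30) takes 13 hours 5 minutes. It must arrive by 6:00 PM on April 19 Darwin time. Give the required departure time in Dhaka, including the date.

Target arrival in UTC: 6:00 PM − 9:30 = 8:30 AM on Apr 19.
Subtract 13 hours 5 minutes → departure 7:25 PM UTC on Apr 18.
Dhaka is UTC+6:00: 7:25 PM + 6:00 = 1:25 AM on Apr 19.

1:25 AM on April 19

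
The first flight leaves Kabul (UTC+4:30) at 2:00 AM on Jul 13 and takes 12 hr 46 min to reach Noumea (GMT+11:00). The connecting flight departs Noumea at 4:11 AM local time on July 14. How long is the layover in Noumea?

Convert departure to UTC: 2:00 AM − 4:30 = 9:30 PM UTC on Jul 12.
Add 12 hours 46 minutes flight time → 10:16 AM UTC (Jul 13).
Noumea is UTC+11:00, so local arrival = 10:16 AM + 11:00 = 9:16 PM on Jul 13.
Layover = 4:11 AM − 9:16 PM (+1 day) = 6 hours 55 minutes.

6 hours 55 minutes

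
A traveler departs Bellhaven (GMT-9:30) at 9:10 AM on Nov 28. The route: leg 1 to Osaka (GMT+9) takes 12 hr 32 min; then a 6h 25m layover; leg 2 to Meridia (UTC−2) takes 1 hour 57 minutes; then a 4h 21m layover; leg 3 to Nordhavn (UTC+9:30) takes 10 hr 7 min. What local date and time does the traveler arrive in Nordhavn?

Convert departure to UTC: 9:10 AM + 9:30 = 6:40 PM UTC on Nov 28.
Add 12 hours 32 minutes leg 1 → 7:12 AM UTC (Nov 29).
Add 6 hours and 25 minutes layover in Osaka → 1:37 PM UTC.
Add 1 hour and 57 minutes leg 2 → 3:34 PM UTC.
Add 4 hours 21 minutes layover in Meridia → 7:55 PM UTC.
Add 10 hours and 7 minutes leg 3 → 6:02 AM UTC (Nov 30).
Nordhavn is UTC+9:30, so local arrival = 6:02 AM + 9:30 = 3:32 PM on Nov 30.

3:32 PM on Nov 30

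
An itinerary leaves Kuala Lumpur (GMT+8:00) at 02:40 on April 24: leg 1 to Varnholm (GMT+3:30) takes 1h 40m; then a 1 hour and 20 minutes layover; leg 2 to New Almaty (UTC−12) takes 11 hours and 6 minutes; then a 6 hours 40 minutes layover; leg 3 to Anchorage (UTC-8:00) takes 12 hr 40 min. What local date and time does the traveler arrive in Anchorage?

20:06 on April 24

Convert departure to UTC: 02:40 − 8:00 = 18:40 UTC on Apr 23.
Add 1 hour 40 minutes leg 1 → 20:20 UTC.
Add 1 hour and 20 minutes layover in Varnholm → 21:40 UTC.
Add 11 hours 6 minutes leg 2 → 08:46 UTC (Apr 24).
Add 6 hours and 40 minutes layover in New Almaty → 15:26 UTC.
Add 12 hours and 40 minutes leg 3 → 04:06 UTC (Apr 25).
Anchorage is UTC−8:00, so local arrival = 04:06 − 8:00 = 20:06 on Apr 24.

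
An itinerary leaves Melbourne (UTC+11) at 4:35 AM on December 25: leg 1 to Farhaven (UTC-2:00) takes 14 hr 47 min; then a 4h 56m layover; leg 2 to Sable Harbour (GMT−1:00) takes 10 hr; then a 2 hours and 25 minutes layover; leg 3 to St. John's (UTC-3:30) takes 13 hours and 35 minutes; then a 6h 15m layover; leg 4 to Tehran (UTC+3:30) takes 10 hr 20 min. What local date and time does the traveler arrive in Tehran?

Convert departure to UTC: 4:35 AM − 11:00 = 5:35 PM UTC on Dec 24.
Add 14 hours and 47 minutes leg 1 → 8:22 AM UTC (Dec 25).
Add 4 hours 56 minutes layover in Farhaven → 1:18 PM UTC.
Add 10 hours leg 2 → 11:18 PM UTC.
Add 2 hours and 25 minutes layover in Sable Harbour → 1:43 AM UTC (Dec 26).
Add 13 hours 35 minutes leg 3 → 3:18 PM UTC.
Add 6 hours and 15 minutes layover in St. John's → 9:33 PM UTC.
Add 10 hours and 20 minutes leg 4 → 7:53 AM UTC (Dec 27).
Tehran is UTC+3:30, so local arrival = 7:53 AM + 3:30 = 11:23 AM on Dec 27.

11:23 AM on Dec 27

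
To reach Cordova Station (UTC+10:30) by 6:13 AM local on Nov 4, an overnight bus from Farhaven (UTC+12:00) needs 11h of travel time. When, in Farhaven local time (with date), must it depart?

8:43 PM on November 3

Target arrival in UTC: 6:13 AM − 10:30 = 7:43 PM on Nov 3.
Subtract 11 hours → departure 8:43 AM UTC on Nov 3.
Farhaven is UTC+12:00: 8:43 AM + 12:00 = 8:43 PM on Nov 3.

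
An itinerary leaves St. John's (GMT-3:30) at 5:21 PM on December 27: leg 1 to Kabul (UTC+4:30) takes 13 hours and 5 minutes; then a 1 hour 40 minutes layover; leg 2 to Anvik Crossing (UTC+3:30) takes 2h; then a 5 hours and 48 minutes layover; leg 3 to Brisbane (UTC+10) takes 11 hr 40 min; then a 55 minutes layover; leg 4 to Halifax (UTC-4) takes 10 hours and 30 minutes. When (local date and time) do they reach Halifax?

Convert departure to UTC: 5:21 PM + 3:30 = 8:51 PM UTC on Dec 27.
Add 13 hours and 5 minutes leg 1 → 9:56 AM UTC (Dec 28).
Add 1 hour and 40 minutes layover in Kabul → 11:36 AM UTC.
Add 2 hours leg 2 → 1:36 PM UTC.
Add 5 hours 48 minutes layover in Anvik Crossing → 7:24 PM UTC.
Add 11 hours 40 minutes leg 3 → 7:04 AM UTC (Dec 29).
Add 55 minutes layover in Brisbane → 7:59 AM UTC.
Add 10 hours 30 minutes leg 4 → 6:29 PM UTC.
Halifax is UTC−4:00, so local arrival = 6:29 PM − 4:00 = 2:29 PM on Dec 29.

2:29 PM on Dec 29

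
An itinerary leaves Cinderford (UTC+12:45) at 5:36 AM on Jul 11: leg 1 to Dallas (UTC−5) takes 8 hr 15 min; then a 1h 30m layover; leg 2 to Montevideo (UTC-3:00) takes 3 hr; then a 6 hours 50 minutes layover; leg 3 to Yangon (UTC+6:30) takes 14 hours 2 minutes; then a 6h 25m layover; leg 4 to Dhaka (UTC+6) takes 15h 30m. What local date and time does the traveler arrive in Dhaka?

6:23 AM on July 13

Convert departure to UTC: 5:36 AM − 12:45 = 4:51 PM UTC on Jul 10.
Add 8 hours and 15 minutes leg 1 → 1:06 AM UTC (Jul 11).
Add 1 hour and 30 minutes layover in Dallas → 2:36 AM UTC.
Add 3 hours leg 2 → 5:36 AM UTC.
Add 6 hours 50 minutes layover in Montevideo → 12:26 PM UTC.
Add 14 hours and 2 minutes leg 3 → 2:28 AM UTC (Jul 12).
Add 6 hours 25 minutes layover in Yangon → 8:53 AM UTC.
Add 15 hours and 30 minutes leg 4 → 12:23 AM UTC (Jul 13).
Dhaka is UTC+6:00, so local arrival = 12:23 AM + 6:00 = 6:23 AM on Jul 13.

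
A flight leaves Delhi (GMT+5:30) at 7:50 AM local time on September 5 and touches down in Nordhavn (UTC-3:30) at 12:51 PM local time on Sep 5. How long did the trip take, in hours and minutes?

Departure in UTC: 7:50 AM − 5:30 = 2:20 AM on Sep 5.
Arrival in UTC: 12:51 PM + 3:30 = 4:21 PM on Sep 5.
Elapsed = 4:21 PM − 2:20 AM = 14 hours 1 minute.

14 hours 1 minute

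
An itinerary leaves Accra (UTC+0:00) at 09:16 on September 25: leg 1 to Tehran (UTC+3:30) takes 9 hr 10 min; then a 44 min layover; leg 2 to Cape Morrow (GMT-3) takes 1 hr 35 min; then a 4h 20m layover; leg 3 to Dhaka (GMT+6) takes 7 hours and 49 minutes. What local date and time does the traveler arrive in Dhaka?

Accra is at UTC+0, so departure is already 09:16 UTC on Sep 25.
Add 9 hours 10 minutes leg 1 → 18:26 UTC.
Add 44 minutes layover in Tehran → 19:10 UTC.
Add 1 hour and 35 minutes leg 2 → 20:45 UTC.
Add 4 hours 20 minutes layover in Cape Morrow → 01:05 UTC (Sep 26).
Add 7 hours 49 minutes leg 3 → 08:54 UTC.
Dhaka is UTC+6:00, so local arrival = 08:54 + 6:00 = 14:54 on Sep 26.

14:54 on Sep 26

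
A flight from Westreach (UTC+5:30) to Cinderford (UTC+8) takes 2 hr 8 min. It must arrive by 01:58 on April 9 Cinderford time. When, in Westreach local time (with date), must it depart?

21:20 on April 8

Target arrival in UTC: 01:58 − 8:00 = 17:58 on Apr 8.
Subtract 2 hours and 8 minutes → departure 15:50 UTC on Apr 8.
Westreach is UTC+5:30: 15:50 + 5:30 = 21:20 on Apr 8.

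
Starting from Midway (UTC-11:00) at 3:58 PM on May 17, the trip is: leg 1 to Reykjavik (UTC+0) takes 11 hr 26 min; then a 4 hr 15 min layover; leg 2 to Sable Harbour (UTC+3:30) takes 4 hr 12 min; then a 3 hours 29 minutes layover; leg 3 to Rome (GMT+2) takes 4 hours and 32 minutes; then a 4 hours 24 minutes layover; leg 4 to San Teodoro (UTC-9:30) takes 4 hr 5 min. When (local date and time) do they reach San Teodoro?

5:51 AM on May 19

Convert departure to UTC: 3:58 PM + 11:00 = 2:58 AM UTC on May 18.
Add 11 hours 26 minutes leg 1 → 2:24 PM UTC.
Add 4 hours 15 minutes layover in Reykjavik → 6:39 PM UTC.
Add 4 hours 12 minutes leg 2 → 10:51 PM UTC.
Add 3 hours 29 minutes layover in Sable Harbour → 2:20 AM UTC (May 19).
Add 4 hours 32 minutes leg 3 → 6:52 AM UTC.
Add 4 hours and 24 minutes layover in Rome → 11:16 AM UTC.
Add 4 hours and 5 minutes leg 4 → 3:21 PM UTC.
San Teodoro is UTC−9:30, so local arrival = 3:21 PM − 9:30 = 5:51 AM on May 19.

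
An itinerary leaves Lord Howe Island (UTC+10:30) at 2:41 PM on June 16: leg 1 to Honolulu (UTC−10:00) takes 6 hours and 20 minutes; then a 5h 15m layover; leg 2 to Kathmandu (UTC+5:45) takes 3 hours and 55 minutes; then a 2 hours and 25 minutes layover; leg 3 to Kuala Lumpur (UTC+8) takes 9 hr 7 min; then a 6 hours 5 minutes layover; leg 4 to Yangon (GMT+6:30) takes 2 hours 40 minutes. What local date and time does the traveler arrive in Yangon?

Convert departure to UTC: 2:41 PM − 10:30 = 4:11 AM UTC on Jun 16.
Add 6 hours 20 minutes leg 1 → 10:31 AM UTC.
Add 5 hours and 15 minutes layover in Honolulu → 3:46 PM UTC.
Add 3 hours 55 minutes leg 2 → 7:41 PM UTC.
Add 2 hours 25 minutes layover in Kathmandu → 10:06 PM UTC.
Add 9 hours 7 minutes leg 3 → 7:13 AM UTC (Jun 17).
Add 6 hours and 5 minutes layover in Kuala Lumpur → 1:18 PM UTC.
Add 2 hours and 40 minutes leg 4 → 3:58 PM UTC.
Yangon is UTC+6:30, so local arrival = 3:58 PM + 6:30 = 10:28 PM on Jun 17.

10:28 PM on June 17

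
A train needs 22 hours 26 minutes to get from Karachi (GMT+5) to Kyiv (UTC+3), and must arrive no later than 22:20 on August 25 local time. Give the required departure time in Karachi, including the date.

01:54 on August 25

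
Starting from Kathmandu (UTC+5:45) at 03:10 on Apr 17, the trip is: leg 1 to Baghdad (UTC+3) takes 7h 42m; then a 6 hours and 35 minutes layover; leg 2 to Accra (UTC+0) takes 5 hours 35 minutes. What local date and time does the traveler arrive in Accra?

17:17 on Apr 17

Convert departure to UTC: 03:10 − 5:45 = 21:25 UTC on Apr 16.
Add 7 hours 42 minutes leg 1 → 05:07 UTC (Apr 17).
Add 6 hours and 35 minutes layover in Baghdad → 11:42 UTC.
Add 5 hours and 35 minutes leg 2 → 17:17 UTC.
Accra is UTC+0, so local arrival is the same: 17:17 on Apr 17.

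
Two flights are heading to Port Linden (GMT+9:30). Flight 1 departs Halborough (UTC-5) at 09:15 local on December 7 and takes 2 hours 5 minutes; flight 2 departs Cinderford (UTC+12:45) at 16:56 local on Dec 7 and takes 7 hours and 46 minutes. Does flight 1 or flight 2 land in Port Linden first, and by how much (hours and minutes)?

Flight 1 in UTC: 09:15 + 5:00 = 14:15 on Dec 7.
+2 hours and 5 minutes → arrive 16:20 UTC on Dec 7.
Flight 2 in UTC: 16:56 − 12:45 = 04:11 on Dec 7.
+7 hours and 46 minutes → arrive 11:57 UTC on Dec 7.
Flight 2 lands earlier by 4 hours 23 minutes.

the second, by 4 hours 23 minutes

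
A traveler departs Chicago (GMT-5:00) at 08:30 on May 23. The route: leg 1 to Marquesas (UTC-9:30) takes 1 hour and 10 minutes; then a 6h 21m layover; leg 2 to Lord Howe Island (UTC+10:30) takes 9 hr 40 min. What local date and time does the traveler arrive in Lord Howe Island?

17:11 on May 24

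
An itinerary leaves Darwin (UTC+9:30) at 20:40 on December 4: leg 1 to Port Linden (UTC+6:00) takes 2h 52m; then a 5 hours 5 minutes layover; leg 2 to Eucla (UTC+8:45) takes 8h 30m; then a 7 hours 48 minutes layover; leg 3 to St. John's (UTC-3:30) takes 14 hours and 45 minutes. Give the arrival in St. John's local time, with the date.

Convert departure to UTC: 20:40 − 9:30 = 11:10 UTC on Dec 4.
Add 2 hours and 52 minutes leg 1 → 14:02 UTC.
Add 5 hours and 5 minutes layover in Port Linden → 19:07 UTC.
Add 8 hours 30 minutes leg 2 → 03:37 UTC (Dec 5).
Add 7 hours 48 minutes layover in Eucla → 11:25 UTC.
Add 14 hours and 45 minutes leg 3 → 02:10 UTC (Dec 6).
St. John's is UTC−3:30, so local arrival = 02:10 − 3:30 = 22:40 on Dec 5.

22:40 on Dec 5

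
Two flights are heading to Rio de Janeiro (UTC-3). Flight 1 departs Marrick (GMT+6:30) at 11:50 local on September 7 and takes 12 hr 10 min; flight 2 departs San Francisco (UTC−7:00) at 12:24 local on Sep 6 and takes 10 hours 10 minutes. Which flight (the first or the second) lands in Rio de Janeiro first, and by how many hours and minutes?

Flight 1 in UTC: 11:50 − 6:30 = 05:20 on Sep 7.
+12 hours 10 minutes → arrive 17:30 UTC on Sep 7.
Flight 2 in UTC: 12:24 + 7:00 = 19:24 on Sep 6.
+10 hours and 10 minutes → arrive 05:34 UTC on Sep 7.
Flight 2 lands earlier by 11 hours 56 minutes.

the second, by 11 hours 56 minutes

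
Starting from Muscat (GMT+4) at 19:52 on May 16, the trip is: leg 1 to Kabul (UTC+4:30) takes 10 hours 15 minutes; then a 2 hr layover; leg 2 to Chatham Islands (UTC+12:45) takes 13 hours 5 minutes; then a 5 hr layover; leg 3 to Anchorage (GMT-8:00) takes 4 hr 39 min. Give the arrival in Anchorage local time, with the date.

Convert departure to UTC: 19:52 − 4:00 = 15:52 UTC on May 16.
Add 10 hours and 15 minutes leg 1 → 02:07 UTC (May 17).
Add 2 hours layover in Kabul → 04:07 UTC.
Add 13 hours 5 minutes leg 2 → 17:12 UTC.
Add 5 hours layover in Chatham Islands → 22:12 UTC.
Add 4 hours and 39 minutes leg 3 → 02:51 UTC (May 18).
Anchorage is UTC−8:00, so local arrival = 02:51 − 8:00 = 18:51 on May 17.

18:51 on May 17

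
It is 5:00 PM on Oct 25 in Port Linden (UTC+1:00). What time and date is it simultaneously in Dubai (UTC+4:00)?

In UTC: 5:00 PM − 1:00 = 4:00 PM on Oct 25.
Dubai is UTC+4:00: 4:00 PM + 4:00 = 8:00 PM on Oct 25.

8:00 PM on Oct 25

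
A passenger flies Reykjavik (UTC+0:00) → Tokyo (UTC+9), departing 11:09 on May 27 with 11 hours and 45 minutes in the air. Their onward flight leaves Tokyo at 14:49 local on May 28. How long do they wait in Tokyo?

Reykjavik is at UTC+0, so departure is already 11:09 UTC on May 27.
Add 11 hours and 45 minutes flight time → 22:54 UTC.
Tokyo is UTC+9:00, so local arrival = 22:54 + 9:00 = 07:54 on May 28.
Layover = 14:49 − 07:54 = 6 hours 55 minutes.

6 hours 55 minutes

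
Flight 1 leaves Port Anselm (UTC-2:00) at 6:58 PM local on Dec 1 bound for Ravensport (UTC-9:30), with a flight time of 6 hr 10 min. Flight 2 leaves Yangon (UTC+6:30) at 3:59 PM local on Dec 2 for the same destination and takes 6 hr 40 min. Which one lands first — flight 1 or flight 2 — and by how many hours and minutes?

Flight 1 in UTC: 6:58 PM + 2:00 = 8:58 PM on Dec 1.
+6 hours and 10 minutes → arrive 3:08 AM UTC on Dec 2.
Flight 2 in UTC: 3:59 PM − 6:30 = 9:29 AM on Dec 2.
+6 hours and 40 minutes → arrive 4:09 PM UTC on Dec 2.
Flight 1 lands earlier by 13 hours 1 minute.

the first, by 13 hours 1 minute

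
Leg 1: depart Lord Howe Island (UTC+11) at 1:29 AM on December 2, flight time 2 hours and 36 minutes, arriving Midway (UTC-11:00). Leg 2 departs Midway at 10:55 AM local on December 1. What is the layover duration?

Convert departure to UTC: 1:29 AM − 11:00 = 2:29 PM UTC on Dec 1.
Add 2 hours and 36 minutes flight time → 5:05 PM UTC.
Midway is UTC−11:00, so local arrival = 5:05 PM − 11:00 = 6:05 AM on Dec 1.
Layover = 10:55 AM − 6:05 AM = 4 hours 50 minutes.

4 hours 50 minutes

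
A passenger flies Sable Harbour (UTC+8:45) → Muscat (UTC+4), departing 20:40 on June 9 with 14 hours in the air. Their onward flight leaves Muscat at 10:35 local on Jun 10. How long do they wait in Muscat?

Convert departure to UTC: 20:40 − 8:45 = 11:55 UTC on Jun 9.
Add 14 hours flight time → 01:55 UTC (Jun 10).
Muscat is UTC+4:00, so local arrival = 01:55 + 4:00 = 05:55 on Jun 10.
Layover = 10:35 − 05:55 = 4 hours 40 minutes.

4 hours 40 minutes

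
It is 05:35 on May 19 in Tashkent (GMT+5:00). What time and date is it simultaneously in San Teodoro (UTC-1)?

In UTC: 05:35 − 5:00 = 00:35 on May 19.
San Teodoro is UTC−1:00: 00:35 − 1:00 = 23:35 on May 18.

23:35 on May 18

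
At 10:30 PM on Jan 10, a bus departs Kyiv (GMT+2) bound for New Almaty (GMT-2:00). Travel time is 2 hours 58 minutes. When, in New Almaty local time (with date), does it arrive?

9:28 PM on Jan 10

Convert departure to UTC: 10:30 PM − 2:00 = 8:30 PM UTC on Jan 10.
Add 2 hours 58 minutes travel time → 11:28 PM UTC.
New Almaty is UTC−2:00, so local arrival = 11:28 PM − 2:00 = 9:28 PM on Jan 10.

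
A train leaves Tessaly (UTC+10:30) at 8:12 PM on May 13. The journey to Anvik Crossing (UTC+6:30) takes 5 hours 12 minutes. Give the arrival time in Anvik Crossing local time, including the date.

9:24 PM on May 13

Convert departure to UTC: 8:12 PM − 10:30 = 9:42 AM UTC on May 13.
Add 5 hours 12 minutes travel time → 2:54 PM UTC.
Anvik Crossing is UTC+6:30, so local arrival = 2:54 PM + 6:30 = 9:24 PM on May 13.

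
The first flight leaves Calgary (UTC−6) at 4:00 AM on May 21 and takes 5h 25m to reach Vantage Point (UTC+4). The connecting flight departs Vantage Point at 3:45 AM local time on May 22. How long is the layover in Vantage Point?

8 hours 20 minutes

Convert departure to UTC: 4:00 AM + 6:00 = 10:00 AM UTC on May 21.
Add 5 hours and 25 minutes flight time → 3:25 PM UTC.
Vantage Point is UTC+4:00, so local arrival = 3:25 PM + 4:00 = 7:25 PM on May 21.
Layover = 3:45 AM − 7:25 PM (+1 day) = 8 hours 20 minutes.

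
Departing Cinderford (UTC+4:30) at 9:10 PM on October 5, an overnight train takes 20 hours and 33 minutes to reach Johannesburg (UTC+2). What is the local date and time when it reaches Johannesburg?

3:13 PM on October 6

Convert departure to UTC: 9:10 PM − 4:30 = 4:40 PM UTC on Oct 5.
Add 20 hours and 33 minutes travel time → 1:13 PM UTC (Oct 6).
Johannesburg is UTC+2:00, so local arrival = 1:13 PM + 2:00 = 3:13 PM on Oct 6.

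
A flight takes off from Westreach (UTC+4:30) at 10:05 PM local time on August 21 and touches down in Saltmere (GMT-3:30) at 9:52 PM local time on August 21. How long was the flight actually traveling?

7 hours 47 minutes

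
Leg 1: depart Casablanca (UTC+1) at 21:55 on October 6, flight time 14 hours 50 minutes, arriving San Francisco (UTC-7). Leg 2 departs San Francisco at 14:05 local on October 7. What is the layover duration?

9 hours 20 minutes

Convert departure to UTC: 21:55 − 1:00 = 20:55 UTC on Oct 6.
Add 14 hours and 50 minutes flight time → 11:45 UTC (Oct 7).
San Francisco is UTC−7:00, so local arrival = 11:45 − 7:00 = 04:45 on Oct 7.
Layover = 14:05 − 04:45 = 9 hours 20 minutes.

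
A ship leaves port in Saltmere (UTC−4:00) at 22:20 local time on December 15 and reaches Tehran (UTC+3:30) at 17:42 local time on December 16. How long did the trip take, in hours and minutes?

Departure in UTC: 22:20 + 4:00 = 02:20 on Dec 16.
Arrival in UTC: 17:42 − 3:30 = 14:12 on Dec 16.
Elapsed = 14:12 − 02:20 = 11 hours 52 minutes.

11 hours 52 minutes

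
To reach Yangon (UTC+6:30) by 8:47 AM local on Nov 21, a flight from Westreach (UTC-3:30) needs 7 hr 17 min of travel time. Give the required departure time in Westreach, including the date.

Target arrival in UTC: 8:47 AM − 6:30 = 2:17 AM on Nov 21.
Subtract 7 hours 17 minutes → departure 7:00 PM UTC on Nov 20.
Westreach is UTC−3:30: 7:00 PM − 3:30 = 3:30 PM on Nov 20.

3:30 PM on Nov 20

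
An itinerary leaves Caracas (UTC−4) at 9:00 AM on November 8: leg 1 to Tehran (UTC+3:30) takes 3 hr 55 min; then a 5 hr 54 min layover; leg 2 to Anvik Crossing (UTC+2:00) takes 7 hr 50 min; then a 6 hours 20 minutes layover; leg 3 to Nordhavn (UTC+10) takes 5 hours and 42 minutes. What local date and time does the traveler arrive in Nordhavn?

4:41 AM on November 10

Convert departure to UTC: 9:00 AM + 4:00 = 1:00 PM UTC on Nov 8.
Add 3 hours 55 minutes leg 1 → 4:55 PM UTC.
Add 5 hours and 54 minutes layover in Tehran → 10:49 PM UTC.
Add 7 hours and 50 minutes leg 2 → 6:39 AM UTC (Nov 9).
Add 6 hours 20 minutes layover in Anvik Crossing → 12:59 PM UTC.
Add 5 hours 42 minutes leg 3 → 6:41 PM UTC.
Nordhavn is UTC+10:00, so local arrival = 6:41 PM + 10:00 = 4:41 AM on Nov 10.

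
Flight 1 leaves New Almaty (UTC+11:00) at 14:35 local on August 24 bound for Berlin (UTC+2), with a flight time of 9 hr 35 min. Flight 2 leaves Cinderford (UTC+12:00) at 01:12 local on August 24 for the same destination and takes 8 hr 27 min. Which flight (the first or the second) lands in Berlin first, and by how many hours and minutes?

the second, by 15 hours 31 minutes

Flight 1 in UTC: 14:35 − 11:00 = 03:35 on Aug 24.
+9 hours 35 minutes → arrive 13:10 UTC on Aug 24.
Flight 2 in UTC: 01:12 − 12:00 = 13:12 on Aug 23.
+8 hours and 27 minutes → arrive 21:39 UTC on Aug 23.
Flight 2 lands earlier by 15 hours 31 minutes.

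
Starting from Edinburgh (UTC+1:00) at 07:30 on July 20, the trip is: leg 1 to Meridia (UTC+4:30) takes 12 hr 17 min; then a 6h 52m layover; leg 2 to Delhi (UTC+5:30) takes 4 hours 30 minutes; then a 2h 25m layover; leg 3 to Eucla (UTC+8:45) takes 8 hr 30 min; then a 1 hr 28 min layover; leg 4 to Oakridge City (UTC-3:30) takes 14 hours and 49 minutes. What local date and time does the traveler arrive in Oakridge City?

05:51 on July 22

Convert departure to UTC: 07:30 − 1:00 = 06:30 UTC on Jul 20.
Add 12 hours 17 minutes leg 1 → 18:47 UTC.
Add 6 hours and 52 minutes layover in Meridia → 01:39 UTC (Jul 21).
Add 4 hours and 30 minutes leg 2 → 06:09 UTC.
Add 2 hours 25 minutes layover in Delhi → 08:34 UTC.
Add 8 hours 30 minutes leg 3 → 17:04 UTC.
Add 1 hour 28 minutes layover in Eucla → 18:32 UTC.
Add 14 hours 49 minutes leg 4 → 09:21 UTC (Jul 22).
Oakridge City is UTC−3:30, so local arrival = 09:21 − 3:30 = 05:51 on Jul 22.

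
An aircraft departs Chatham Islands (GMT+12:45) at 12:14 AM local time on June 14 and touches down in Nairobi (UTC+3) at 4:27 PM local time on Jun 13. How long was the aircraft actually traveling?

1 hour 58 minutes

Nairobi is 9:45 behind Chatham Islands.
Clock-face elapsed time (ignoring zones) is −7 hours 47 minutes.
Actual elapsed = −7 hours 47 minutes + 9:45 = 1 hour 58 minutes.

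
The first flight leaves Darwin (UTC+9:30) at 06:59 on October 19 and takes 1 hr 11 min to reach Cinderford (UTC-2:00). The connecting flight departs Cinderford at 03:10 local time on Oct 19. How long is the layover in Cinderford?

6 hours 30 minutes

Convert departure to UTC: 06:59 − 9:30 = 21:29 UTC on Oct 18.
Add 1 hour and 11 minutes flight time → 22:40 UTC.
Cinderford is UTC−2:00, so local arrival = 22:40 − 2:00 = 20:40 on Oct 18.
Layover = 03:10 − 20:40 (+1 day) = 6 hours 30 minutes.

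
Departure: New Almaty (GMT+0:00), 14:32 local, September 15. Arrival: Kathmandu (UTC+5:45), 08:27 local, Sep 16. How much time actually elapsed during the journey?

Departure is already UTC: 14:32 on Sep 15.
Arrival in UTC: 08:27 − 5:45 = 02:42 on Sep 16.
Elapsed = 02:42 − 14:32 (+1 day) = 12 hours 10 minutes.

12 hours 10 minutes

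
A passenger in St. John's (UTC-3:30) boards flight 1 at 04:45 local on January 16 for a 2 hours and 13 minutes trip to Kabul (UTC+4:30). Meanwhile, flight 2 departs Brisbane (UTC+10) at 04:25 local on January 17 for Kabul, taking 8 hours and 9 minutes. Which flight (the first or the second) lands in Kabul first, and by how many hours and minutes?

the first, by 16 hours 6 minutes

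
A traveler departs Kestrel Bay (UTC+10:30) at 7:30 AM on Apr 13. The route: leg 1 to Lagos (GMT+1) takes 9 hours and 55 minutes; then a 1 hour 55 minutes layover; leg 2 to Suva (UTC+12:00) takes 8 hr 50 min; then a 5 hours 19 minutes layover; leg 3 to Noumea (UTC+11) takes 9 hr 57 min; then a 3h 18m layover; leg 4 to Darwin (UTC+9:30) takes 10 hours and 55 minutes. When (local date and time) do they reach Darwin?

Convert departure to UTC: 7:30 AM − 10:30 = 9:00 PM UTC on Apr 12.
Add 9 hours 55 minutes leg 1 → 6:55 AM UTC (Apr 13).
Add 1 hour 55 minutes layover in Lagos → 8:50 AM UTC.
Add 8 hours and 50 minutes leg 2 → 5:40 PM UTC.
Add 5 hours and 19 minutes layover in Suva → 10:59 PM UTC.
Add 9 hours and 57 minutes leg 3 → 8:56 AM UTC (Apr 14).
Add 3 hours and 18 minutes layover in Noumea → 12:14 PM UTC.
Add 10 hours 55 minutes leg 4 → 11:09 PM UTC.
Darwin is UTC+9:30, so local arrival = 11:09 PM + 9:30 = 8:39 AM on Apr 15.

8:39 AM on April 15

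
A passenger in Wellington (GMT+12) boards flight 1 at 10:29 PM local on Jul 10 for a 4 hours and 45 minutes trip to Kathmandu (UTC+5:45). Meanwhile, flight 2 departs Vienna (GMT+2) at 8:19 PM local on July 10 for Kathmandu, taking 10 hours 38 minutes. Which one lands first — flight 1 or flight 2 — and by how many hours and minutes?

the first, by 13 hours 43 minutes

Flight 1 in UTC: 10:29 PM − 12:00 = 10:29 AM on Jul 10.
+4 hours 45 minutes → arrive 3:14 PM UTC on Jul 10.
Flight 2 in UTC: 8:19 PM − 2:00 = 6:19 PM on Jul 10.
+10 hours and 38 minutes → arrive 4:57 AM UTC on Jul 11.
Flight 1 lands earlier by 13 hours 43 minutes.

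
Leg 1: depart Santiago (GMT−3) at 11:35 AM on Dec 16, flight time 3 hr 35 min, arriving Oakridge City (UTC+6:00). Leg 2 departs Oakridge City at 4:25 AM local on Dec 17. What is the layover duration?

4 hours 15 minutes

Convert departure to UTC: 11:35 AM + 3:00 = 2:35 PM UTC on Dec 16.
Add 3 hours 35 minutes flight time → 6:10 PM UTC.
Oakridge City is UTC+6:00, so local arrival = 6:10 PM + 6:00 = 12:10 AM on Dec 17.
Layover = 4:25 AM − 12:10 AM = 4 hours 15 minutes.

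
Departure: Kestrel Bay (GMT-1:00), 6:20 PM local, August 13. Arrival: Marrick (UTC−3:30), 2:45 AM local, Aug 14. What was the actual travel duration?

Departure in UTC: 6:20 PM + 1:00 = 7:20 PM on Aug 13.
Arrival in UTC: 2:45 AM + 3:30 = 6:15 AM on Aug 14.
Elapsed = 6:15 AM − 7:20 PM (+1 day) = 10 hours 55 minutes.

10 hours 55 minutes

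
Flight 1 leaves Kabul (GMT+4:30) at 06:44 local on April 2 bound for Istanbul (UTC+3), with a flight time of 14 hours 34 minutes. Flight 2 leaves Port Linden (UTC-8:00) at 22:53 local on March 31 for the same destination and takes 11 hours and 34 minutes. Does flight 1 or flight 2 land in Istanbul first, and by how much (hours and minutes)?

Flight 1 in UTC: 06:44 − 4:30 = 02:14 on Apr 2.
+14 hours 34 minutes → arrive 16:48 UTC on Apr 2.
Flight 2 in UTC: 22:53 + 8:00 = 06:53 on Apr 1.
+11 hours 34 minutes → arrive 18:27 UTC on Apr 1.
Flight 2 lands earlier by 22 hours 21 minutes.

the second, by 22 hours 21 minutes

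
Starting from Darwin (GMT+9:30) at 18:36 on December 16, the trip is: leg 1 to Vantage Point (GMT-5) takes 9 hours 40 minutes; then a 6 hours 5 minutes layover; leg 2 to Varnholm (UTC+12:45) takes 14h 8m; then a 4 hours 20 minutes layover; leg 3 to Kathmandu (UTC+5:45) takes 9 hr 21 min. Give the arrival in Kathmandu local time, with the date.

10:25 on Dec 18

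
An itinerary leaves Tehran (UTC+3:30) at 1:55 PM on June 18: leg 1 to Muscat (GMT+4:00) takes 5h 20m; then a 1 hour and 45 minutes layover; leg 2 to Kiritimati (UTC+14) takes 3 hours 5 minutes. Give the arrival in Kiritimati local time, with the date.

Convert departure to UTC: 1:55 PM − 3:30 = 10:25 AM UTC on Jun 18.
Add 5 hours and 20 minutes leg 1 → 3:45 PM UTC.
Add 1 hour 45 minutes layover in Muscat → 5:30 PM UTC.
Add 3 hours and 5 minutes leg 2 → 8:35 PM UTC.
Kiritimati is UTC+14:00, so local arrival = 8:35 PM + 14:00 = 10:35 AM on Jun 19.

10:35 AM on June 19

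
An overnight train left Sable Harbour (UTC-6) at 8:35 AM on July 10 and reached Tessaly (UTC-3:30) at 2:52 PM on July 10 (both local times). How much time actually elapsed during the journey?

Tessaly is 2:30 ahead of Sable Harbour.
Clock-face elapsed time (ignoring zones) is 6 hours 17 minutes.
Actual elapsed = 6 hours 17 minutes − 2:30 = 3 hours 47 minutes.

3 hours 47 minutes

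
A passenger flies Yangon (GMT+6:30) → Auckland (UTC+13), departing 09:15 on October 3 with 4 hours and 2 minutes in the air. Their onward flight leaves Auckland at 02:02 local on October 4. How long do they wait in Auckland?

Convert departure to UTC: 09:15 − 6:30 = 02:45 UTC on Oct 3.
Add 4 hours 2 minutes flight time → 06:47 UTC.
Auckland is UTC+13:00, so local arrival = 06:47 + 13:00 = 19:47 on Oct 3.
Layover = 02:02 − 19:47 (+1 day) = 6 hours 15 minutes.

6 hours 15 minutes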